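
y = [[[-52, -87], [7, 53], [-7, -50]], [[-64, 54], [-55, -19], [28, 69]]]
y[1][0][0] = -64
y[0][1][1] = 53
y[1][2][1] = 69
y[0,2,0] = -7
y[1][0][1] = 54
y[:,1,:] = [[7, 53], [-55, -19]]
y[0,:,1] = [-87, 53, -50]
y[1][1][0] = -55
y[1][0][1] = 54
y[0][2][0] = -7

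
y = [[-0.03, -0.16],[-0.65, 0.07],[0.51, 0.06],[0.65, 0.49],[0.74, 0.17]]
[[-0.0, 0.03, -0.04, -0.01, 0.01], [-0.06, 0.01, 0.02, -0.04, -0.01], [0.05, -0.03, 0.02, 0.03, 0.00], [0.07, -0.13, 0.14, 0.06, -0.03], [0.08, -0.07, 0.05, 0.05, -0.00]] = y@[[0.10, -0.04, -0.00, 0.06, 0.01], [0.01, -0.21, 0.28, 0.05, -0.07]]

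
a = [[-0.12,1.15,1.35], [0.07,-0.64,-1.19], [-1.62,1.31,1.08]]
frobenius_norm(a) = 3.24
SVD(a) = [[-0.55, 0.54, -0.63], [0.4, -0.49, -0.77], [-0.73, -0.68, 0.05]] @ diag([3.0170531422351026, 1.1612325836287853, 0.21407761127241984]) @ [[0.42, -0.61, -0.67], [0.86, 0.05, 0.51], [-0.28, -0.79, 0.55]]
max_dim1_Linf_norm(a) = 1.62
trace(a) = 0.32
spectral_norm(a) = 3.02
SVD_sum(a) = [[-0.7, 1.01, 1.1], [0.52, -0.74, -0.81], [-0.94, 1.35, 1.47]] + [[0.54, 0.03, 0.32], [-0.49, -0.03, -0.29], [-0.68, -0.04, -0.4]] + [[0.04, 0.11, -0.07], [0.05, 0.13, -0.09], [-0.0, -0.01, 0.01]]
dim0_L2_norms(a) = [1.63, 1.86, 2.1]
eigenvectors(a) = [[(0.32-0.42j), 0.32+0.42j, (0.33+0j)], [-0.18+0.42j, -0.18-0.42j, 0.76+0.00j], [(0.72+0j), 0.72-0.00j, -0.56+0.00j]]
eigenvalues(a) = [(0.03+1.7j), (0.03-1.7j), (0.26+0j)]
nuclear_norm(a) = 4.39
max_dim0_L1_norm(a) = 3.62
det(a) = 0.75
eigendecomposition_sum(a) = [[-0.10+0.62j,  (0.54-0.25j),  (0.68+0.03j)], [-0.05-0.54j,  (-0.4+0.32j),  (-0.58+0.11j)], [-0.75+0.41j,  0.71+0.38j,  0.53+0.77j]] + [[-0.10-0.62j, (0.54+0.25j), 0.68-0.03j], [(-0.05+0.54j), (-0.4-0.32j), (-0.58-0.11j)], [(-0.75-0.41j), (0.71-0.38j), 0.53-0.77j]] + [[(0.07-0j), (0.07+0j), -0.01+0.00j], [0.16-0.00j, (0.16+0j), (-0.03+0j)], [(-0.12+0j), -0.12-0.00j, 0.02-0.00j]]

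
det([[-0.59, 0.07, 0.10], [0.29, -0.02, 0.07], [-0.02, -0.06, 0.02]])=-0.005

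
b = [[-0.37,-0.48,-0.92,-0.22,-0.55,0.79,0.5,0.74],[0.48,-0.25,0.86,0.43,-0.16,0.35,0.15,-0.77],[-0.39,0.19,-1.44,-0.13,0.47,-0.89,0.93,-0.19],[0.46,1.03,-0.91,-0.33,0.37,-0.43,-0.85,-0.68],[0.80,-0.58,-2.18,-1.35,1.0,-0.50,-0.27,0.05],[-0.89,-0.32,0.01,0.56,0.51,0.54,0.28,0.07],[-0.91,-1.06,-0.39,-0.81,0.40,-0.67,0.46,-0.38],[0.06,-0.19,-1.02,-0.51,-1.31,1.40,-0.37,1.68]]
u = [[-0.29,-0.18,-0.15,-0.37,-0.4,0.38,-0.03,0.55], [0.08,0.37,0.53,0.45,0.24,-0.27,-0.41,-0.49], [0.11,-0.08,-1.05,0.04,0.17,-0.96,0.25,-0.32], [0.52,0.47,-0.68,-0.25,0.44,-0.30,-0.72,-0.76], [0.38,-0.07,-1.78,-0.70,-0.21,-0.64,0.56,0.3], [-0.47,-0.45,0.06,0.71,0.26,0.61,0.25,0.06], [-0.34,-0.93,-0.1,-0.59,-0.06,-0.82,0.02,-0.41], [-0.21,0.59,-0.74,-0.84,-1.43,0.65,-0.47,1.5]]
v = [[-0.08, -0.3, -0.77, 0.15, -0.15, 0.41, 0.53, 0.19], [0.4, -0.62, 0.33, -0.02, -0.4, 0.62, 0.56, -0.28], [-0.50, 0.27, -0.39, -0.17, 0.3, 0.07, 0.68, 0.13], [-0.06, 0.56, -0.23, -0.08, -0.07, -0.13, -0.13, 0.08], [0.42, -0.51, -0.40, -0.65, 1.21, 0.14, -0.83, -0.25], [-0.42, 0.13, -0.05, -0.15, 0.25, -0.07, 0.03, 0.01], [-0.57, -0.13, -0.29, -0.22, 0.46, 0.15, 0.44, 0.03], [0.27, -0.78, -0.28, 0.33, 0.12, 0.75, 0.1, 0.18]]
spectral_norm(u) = 3.02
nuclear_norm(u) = 10.01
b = u + v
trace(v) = 0.59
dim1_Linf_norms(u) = [0.55, 0.53, 1.05, 0.76, 1.78, 0.71, 0.93, 1.5]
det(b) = -1.60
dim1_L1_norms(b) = [4.57, 3.45, 4.63, 5.06, 6.73, 3.18, 5.08, 6.54]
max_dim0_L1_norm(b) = 7.73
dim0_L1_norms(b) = [4.36, 4.1, 7.73, 4.34, 4.77, 5.57, 3.81, 4.56]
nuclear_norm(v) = 7.00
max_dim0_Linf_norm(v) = 1.21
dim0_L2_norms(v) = [1.08, 1.33, 1.11, 0.81, 1.42, 1.09, 1.4, 0.48]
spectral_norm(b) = 3.75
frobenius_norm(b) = 5.94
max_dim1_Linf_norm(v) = 1.21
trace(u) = 0.70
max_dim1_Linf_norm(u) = 1.78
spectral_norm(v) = 1.87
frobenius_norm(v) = 3.20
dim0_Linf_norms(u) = [0.52, 0.93, 1.78, 0.84, 1.43, 0.96, 0.72, 1.5]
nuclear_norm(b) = 13.64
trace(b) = 1.29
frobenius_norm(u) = 4.64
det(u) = 0.00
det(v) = -0.00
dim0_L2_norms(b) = [1.73, 1.73, 3.23, 1.85, 1.96, 2.16, 1.54, 2.15]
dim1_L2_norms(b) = [1.73, 1.41, 2.05, 1.93, 2.98, 1.36, 1.93, 2.82]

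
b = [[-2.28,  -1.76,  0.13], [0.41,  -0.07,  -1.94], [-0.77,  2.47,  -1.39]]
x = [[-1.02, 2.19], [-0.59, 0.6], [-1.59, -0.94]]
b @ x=[[3.16, -6.17], [2.71, 2.68], [1.54, 1.1]]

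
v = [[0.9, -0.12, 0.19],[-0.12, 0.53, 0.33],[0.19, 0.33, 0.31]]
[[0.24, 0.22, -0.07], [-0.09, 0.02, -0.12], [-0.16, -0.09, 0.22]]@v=[[0.18, 0.06, 0.10], [-0.11, -0.02, -0.05], [-0.09, 0.04, 0.01]]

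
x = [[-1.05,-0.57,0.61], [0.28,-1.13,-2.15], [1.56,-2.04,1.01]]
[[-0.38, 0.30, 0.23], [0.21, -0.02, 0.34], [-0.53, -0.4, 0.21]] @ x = [[0.84, -0.59, -0.64], [0.30, -0.79, 0.51], [0.77, 0.33, 0.75]]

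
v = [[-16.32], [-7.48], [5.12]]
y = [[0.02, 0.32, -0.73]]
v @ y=[[-0.33, -5.22, 11.91], [-0.15, -2.39, 5.46], [0.1, 1.64, -3.74]]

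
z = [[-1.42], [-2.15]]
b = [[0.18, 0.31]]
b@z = [[-0.92]]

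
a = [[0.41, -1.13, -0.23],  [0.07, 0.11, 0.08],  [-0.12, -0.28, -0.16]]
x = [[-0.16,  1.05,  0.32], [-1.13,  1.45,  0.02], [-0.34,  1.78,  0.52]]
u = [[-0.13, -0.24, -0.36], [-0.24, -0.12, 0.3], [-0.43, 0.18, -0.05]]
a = u @ x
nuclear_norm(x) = 3.52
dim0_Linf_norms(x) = [1.13, 1.78, 0.52]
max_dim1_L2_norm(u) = 0.47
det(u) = 0.07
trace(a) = 0.36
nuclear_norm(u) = 1.30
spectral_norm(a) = 1.25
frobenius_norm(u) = 0.77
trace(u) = -0.30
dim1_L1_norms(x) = [1.53, 2.6, 2.64]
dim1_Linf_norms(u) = [0.36, 0.3, 0.43]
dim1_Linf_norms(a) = [1.13, 0.11, 0.28]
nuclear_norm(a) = 1.52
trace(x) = 1.81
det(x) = 0.01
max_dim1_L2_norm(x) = 1.89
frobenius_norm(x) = 2.86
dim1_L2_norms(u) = [0.45, 0.4, 0.47]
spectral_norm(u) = 0.51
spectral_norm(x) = 2.75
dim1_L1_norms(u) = [0.73, 0.66, 0.66]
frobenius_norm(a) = 1.28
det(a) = 0.00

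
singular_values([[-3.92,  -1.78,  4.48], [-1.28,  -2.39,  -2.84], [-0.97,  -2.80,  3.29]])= [7.4, 3.89, 1.92]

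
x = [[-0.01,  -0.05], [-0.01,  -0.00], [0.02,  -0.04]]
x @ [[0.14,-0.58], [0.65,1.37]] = [[-0.03, -0.06], [-0.00, 0.01], [-0.02, -0.07]]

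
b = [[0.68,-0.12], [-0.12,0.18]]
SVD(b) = [[-0.98, 0.22], [0.22, 0.98]] @ diag([0.7073084924772409, 0.15269150752275903]) @ [[-0.98, 0.22], [0.22, 0.98]]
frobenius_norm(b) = 0.72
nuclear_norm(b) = 0.86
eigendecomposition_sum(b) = [[0.67, -0.15], [-0.15, 0.03]] + [[0.01, 0.03], [0.03, 0.15]]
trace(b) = 0.86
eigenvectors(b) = [[0.98, 0.22], [-0.22, 0.98]]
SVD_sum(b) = [[0.67, -0.15],  [-0.15, 0.03]] + [[0.01, 0.03], [0.03, 0.15]]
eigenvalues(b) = [0.71, 0.15]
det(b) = 0.11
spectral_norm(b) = 0.71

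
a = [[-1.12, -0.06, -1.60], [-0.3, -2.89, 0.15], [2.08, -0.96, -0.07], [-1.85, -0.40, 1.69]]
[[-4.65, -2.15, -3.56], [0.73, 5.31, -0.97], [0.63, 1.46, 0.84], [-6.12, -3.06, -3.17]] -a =[[-3.53, -2.09, -1.96],[1.03, 8.2, -1.12],[-1.45, 2.42, 0.91],[-4.27, -2.66, -4.86]]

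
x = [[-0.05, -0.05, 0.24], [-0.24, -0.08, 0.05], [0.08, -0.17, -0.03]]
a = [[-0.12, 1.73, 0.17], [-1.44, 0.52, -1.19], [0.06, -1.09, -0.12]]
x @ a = [[0.09, -0.37, 0.02], [0.15, -0.51, 0.05], [0.23, 0.08, 0.22]]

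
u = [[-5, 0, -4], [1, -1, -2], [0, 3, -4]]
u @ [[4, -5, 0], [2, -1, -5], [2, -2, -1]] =[[-28, 33, 4], [-2, 0, 7], [-2, 5, -11]]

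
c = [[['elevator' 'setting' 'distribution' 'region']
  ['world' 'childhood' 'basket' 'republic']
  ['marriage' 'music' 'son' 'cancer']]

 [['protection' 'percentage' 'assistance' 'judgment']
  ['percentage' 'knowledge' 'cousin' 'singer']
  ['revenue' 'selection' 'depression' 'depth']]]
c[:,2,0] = ['marriage', 'revenue']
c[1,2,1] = 'selection'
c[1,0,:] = ['protection', 'percentage', 'assistance', 'judgment']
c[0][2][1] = 'music'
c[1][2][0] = 'revenue'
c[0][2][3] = 'cancer'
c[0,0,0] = 'elevator'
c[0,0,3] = 'region'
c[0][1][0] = 'world'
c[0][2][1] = 'music'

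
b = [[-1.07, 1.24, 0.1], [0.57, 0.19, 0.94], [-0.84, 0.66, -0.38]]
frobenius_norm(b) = 2.29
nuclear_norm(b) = 3.15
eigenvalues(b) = [-1.84, -0.07, 0.65]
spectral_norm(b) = 1.99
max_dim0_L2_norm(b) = 1.47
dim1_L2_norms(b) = [1.64, 1.12, 1.13]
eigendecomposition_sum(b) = [[-0.98,0.73,-0.40], [0.68,-0.5,0.28], [-0.87,0.65,-0.36]] + [[-0.04,0.02,0.06],  [-0.03,0.02,0.06],  [0.03,-0.02,-0.05]] + [[-0.05,0.49,0.44], [-0.07,0.67,0.61], [-0.00,0.03,0.03]]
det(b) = 0.08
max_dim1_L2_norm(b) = 1.64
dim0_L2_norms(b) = [1.47, 1.42, 1.02]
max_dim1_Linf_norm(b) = 1.24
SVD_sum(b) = [[-1.16, 1.04, -0.28], [0.33, -0.30, 0.08], [-0.82, 0.74, -0.2]] + [[0.10, 0.21, 0.37], [0.23, 0.48, 0.87], [-0.04, -0.09, -0.17]] + [[-0.01,  -0.01,  0.01], [0.01,  0.01,  -0.01], [0.02,  0.02,  -0.02]]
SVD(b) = [[-0.8, -0.39, -0.47], [0.23, -0.91, 0.36], [-0.56, 0.18, 0.81]] @ diag([1.989293400254363, 1.1242759261163633, 0.037621930567524144]) @ [[0.73, -0.66, 0.18],[-0.22, -0.47, -0.85],[0.65, 0.58, -0.49]]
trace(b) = -1.26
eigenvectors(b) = [[0.66, -0.63, 0.59], [-0.46, -0.55, 0.81], [0.59, 0.54, 0.04]]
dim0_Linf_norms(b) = [1.07, 1.24, 0.94]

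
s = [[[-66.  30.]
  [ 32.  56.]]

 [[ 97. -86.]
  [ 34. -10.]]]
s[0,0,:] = [-66.0, 30.0]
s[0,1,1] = 56.0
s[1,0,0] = 97.0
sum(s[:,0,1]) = -56.0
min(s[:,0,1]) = -86.0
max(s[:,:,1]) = 56.0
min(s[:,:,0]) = -66.0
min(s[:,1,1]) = -10.0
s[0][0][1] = 30.0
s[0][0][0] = -66.0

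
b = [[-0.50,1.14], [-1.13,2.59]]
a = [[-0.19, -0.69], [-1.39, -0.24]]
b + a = [[-0.69, 0.45], [-2.52, 2.35]]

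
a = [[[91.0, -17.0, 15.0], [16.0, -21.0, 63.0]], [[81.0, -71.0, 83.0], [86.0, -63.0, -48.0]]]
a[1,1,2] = -48.0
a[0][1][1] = -21.0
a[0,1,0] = 16.0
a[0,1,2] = 63.0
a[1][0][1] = -71.0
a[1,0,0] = 81.0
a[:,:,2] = [[15.0, 63.0], [83.0, -48.0]]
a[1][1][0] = 86.0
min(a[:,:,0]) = 16.0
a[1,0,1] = -71.0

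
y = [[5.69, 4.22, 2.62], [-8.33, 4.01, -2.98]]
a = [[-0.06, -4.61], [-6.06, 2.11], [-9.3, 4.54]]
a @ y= [[38.06, -18.74, 13.58], [-52.06, -17.11, -22.16], [-90.74, -21.04, -37.90]]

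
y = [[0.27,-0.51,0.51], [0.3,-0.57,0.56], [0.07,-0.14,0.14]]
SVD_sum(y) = [[0.27, -0.51, 0.51], [0.3, -0.57, 0.56], [0.07, -0.14, 0.14]] + [[-0.0, 0.00, 0.00],  [0.0, -0.00, -0.00],  [-0.00, 0.00, 0.00]] + [[0.00, 0.00, 0.00], [-0.00, -0.00, -0.00], [-0.0, -0.00, -0.00]]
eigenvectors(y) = [[0.64+0.00j, (-0.73+0j), (-0.73-0j)], [0.74+0.00j, (-0.56-0.25j), (-0.56+0.25j)], [0.19+0.00j, -0.18-0.26j, (-0.18+0.26j)]]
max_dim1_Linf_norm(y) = 0.57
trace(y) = -0.16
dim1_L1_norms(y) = [1.29, 1.43, 0.35]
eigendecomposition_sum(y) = [[(0.27-0j), (-0.5+0j), 0.47-0.00j], [0.31-0.00j, -0.57+0.00j, (0.54-0j)], [(0.08-0j), -0.15+0.00j, 0.14-0.00j]] + [[(-0+0.02j), (-0-0.02j), 0.02+0.01j],[(-0.01+0.01j), 0.00-0.01j, (0.01+0.02j)],[-0.01+0.00j, (0.01-0.01j), -0.00+0.01j]] + [[(-0-0.02j), -0.00+0.02j, (0.02-0.01j)], [-0.01-0.01j, 0.00+0.01j, (0.01-0.02j)], [-0.01-0.00j, (0.01+0.01j), (-0-0.01j)]]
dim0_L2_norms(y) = [0.41, 0.78, 0.77]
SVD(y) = [[-0.66, 0.57, -0.49], [-0.73, -0.64, 0.24], [-0.18, 0.52, 0.84]] @ diag([1.1686150458094775, 0.005181326692886898, 0.003468221650017791]) @ [[-0.35,0.67,-0.66], [-0.45,0.49,0.74], [-0.82,-0.56,-0.13]]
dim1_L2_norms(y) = [0.77, 0.85, 0.21]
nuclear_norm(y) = 1.18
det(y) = -0.00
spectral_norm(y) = 1.17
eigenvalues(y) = [(-0.16+0j), 0.01j, -0.01j]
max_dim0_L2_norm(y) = 0.78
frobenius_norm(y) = 1.17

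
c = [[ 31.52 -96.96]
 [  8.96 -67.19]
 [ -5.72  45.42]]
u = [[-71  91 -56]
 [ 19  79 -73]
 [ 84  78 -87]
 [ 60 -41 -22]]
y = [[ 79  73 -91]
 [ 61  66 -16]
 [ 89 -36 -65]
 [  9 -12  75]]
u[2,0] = 84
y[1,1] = 66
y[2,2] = -65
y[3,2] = 75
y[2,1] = -36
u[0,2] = -56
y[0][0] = 79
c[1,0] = 8.96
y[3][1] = -12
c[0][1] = -96.96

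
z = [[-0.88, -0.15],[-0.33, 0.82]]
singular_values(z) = [0.98, 0.79]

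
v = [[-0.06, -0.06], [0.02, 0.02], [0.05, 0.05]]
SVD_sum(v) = [[-0.06, -0.06], [0.02, 0.02], [0.05, 0.05]] + [[0.00, -0.0], [0.0, -0.00], [0.00, -0.0]]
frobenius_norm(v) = 0.11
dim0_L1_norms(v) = [0.13, 0.13]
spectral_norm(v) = 0.11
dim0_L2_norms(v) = [0.08, 0.08]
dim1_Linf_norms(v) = [0.06, 0.02, 0.05]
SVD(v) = [[-0.74, -0.65],[0.25, -0.08],[0.62, -0.75]] @ diag([0.1140175425099138, 2.7611823831289423e-18]) @ [[0.71,0.71], [-0.71,0.71]]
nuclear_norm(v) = 0.11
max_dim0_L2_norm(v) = 0.08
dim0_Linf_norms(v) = [0.06, 0.06]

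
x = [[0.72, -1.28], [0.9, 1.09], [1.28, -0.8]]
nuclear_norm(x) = 3.54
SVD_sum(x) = [[0.89, -1.15], [-0.19, 0.25], [0.87, -1.12]] + [[-0.17, -0.13],[1.09, 0.84],[0.41, 0.32]]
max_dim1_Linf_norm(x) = 1.28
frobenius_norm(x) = 2.54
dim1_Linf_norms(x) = [1.28, 1.09, 1.28]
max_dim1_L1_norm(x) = 2.08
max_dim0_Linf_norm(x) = 1.28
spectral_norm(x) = 2.05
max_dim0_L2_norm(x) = 1.86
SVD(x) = [[0.71, -0.14], [-0.15, 0.93], [0.69, 0.35]] @ diag([2.0525795303805294, 1.490039352320215]) @ [[0.61, -0.79], [0.79, 0.61]]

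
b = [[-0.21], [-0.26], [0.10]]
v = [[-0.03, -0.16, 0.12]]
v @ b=[[0.06]]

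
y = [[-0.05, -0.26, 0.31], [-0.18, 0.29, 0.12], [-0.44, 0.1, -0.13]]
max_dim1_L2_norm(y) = 0.47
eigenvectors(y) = [[(0.02-0.64j), (0.02+0.64j), (0.25+0j)],[0.01-0.25j, (0.01+0.25j), (-0.89+0j)],[0.73+0.00j, 0.73-0.00j, -0.38+0.00j]]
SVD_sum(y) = [[0.15, -0.12, 0.06],[-0.21, 0.16, -0.08],[-0.33, 0.25, -0.12]] + [[-0.21, -0.15, 0.25],  [-0.04, -0.03, 0.05],  [-0.07, -0.05, 0.09]] + [[0.00,0.00,0.0], [0.07,0.16,0.15], [-0.04,-0.1,-0.09]]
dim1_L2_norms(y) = [0.41, 0.36, 0.47]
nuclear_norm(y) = 1.20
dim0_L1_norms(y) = [0.67, 0.65, 0.56]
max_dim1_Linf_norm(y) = 0.44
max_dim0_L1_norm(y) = 0.67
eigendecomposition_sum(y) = [[-0.05+0.16j, (-0.08+0.02j), (0.15+0.06j)],[(-0.02+0.07j), (-0.03+0.01j), 0.06+0.03j],[(-0.19-0.04j), -0.03-0.09j, -0.06+0.18j]] + [[-0.05-0.16j, (-0.08-0.02j), (0.15-0.06j)], [-0.02-0.07j, -0.03-0.01j, 0.06-0.03j], [(-0.19+0.04j), -0.03+0.09j, (-0.06-0.18j)]] + [[(0.04-0j), (-0.1+0j), -0j],[(-0.14+0j), 0.35-0.00j, -0.00+0.00j],[-0.06+0.00j, (0.15-0j), (-0+0j)]]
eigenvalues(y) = [(-0.14+0.35j), (-0.14-0.35j), (0.39+0j)]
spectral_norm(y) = 0.55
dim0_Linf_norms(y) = [0.44, 0.29, 0.31]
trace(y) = 0.11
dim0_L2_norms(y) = [0.48, 0.4, 0.36]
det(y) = 0.06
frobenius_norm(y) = 0.72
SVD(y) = [[0.37, 0.93, -0.02], [-0.5, 0.18, -0.85], [-0.79, 0.32, 0.53]] @ diag([0.5474053676918008, 0.3809637807744277, 0.2698406217756288]) @ [[0.76,-0.58,0.29], [-0.58,-0.41,0.7], [-0.29,-0.70,-0.65]]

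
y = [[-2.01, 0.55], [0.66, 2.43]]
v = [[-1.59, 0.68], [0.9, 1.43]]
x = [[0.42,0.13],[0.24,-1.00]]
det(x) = -0.45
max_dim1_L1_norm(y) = 3.09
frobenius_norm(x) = 1.12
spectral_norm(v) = 1.84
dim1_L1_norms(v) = [2.27, 2.33]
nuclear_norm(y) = 4.60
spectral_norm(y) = 2.52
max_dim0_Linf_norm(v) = 1.59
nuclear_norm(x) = 1.47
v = x + y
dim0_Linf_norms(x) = [0.42, 1.0]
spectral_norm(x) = 1.03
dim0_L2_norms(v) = [1.83, 1.58]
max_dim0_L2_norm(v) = 1.83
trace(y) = 0.42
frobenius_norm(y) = 3.27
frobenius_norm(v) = 2.42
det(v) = -2.89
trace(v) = -0.16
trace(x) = -0.58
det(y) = -5.25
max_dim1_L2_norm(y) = 2.52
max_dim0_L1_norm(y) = 2.98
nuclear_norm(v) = 3.41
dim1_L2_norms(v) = [1.73, 1.69]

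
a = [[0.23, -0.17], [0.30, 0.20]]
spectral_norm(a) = 0.39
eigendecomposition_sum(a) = [[0.12+0.11j, (-0.08+0.08j)], [0.15-0.14j, (0.1+0.12j)]] + [[(0.12-0.11j),-0.08-0.08j], [0.15+0.14j,(0.1-0.12j)]]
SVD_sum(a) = [[0.17, 0.05], [0.33, 0.09]] + [[0.06, -0.22], [-0.03, 0.11]]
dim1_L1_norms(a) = [0.4, 0.5]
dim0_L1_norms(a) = [0.53, 0.37]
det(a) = 0.10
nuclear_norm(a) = 0.64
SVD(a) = [[-0.47,  -0.89], [-0.89,  0.47]] @ diag([0.3852204864932914, 0.2518038458520281]) @ [[-0.97,  -0.25], [-0.25,  0.97]]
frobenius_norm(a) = 0.46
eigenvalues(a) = [(0.22+0.23j), (0.22-0.23j)]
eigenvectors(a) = [[(0.04+0.6j), (0.04-0.6j)], [0.80+0.00j, 0.80-0.00j]]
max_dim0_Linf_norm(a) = 0.3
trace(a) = 0.43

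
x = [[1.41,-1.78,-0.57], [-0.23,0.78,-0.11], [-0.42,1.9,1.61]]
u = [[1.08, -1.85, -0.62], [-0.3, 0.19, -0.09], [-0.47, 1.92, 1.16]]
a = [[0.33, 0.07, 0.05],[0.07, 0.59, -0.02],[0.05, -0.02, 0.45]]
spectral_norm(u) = 3.15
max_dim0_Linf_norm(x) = 1.9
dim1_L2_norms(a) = [0.34, 0.59, 0.45]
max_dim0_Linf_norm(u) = 1.92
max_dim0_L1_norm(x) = 4.46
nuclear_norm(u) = 3.80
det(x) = 1.39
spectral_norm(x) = 3.36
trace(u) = 2.43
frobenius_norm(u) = 3.22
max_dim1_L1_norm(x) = 3.93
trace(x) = 3.80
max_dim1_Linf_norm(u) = 1.92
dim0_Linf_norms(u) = [1.08, 1.92, 1.16]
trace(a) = 1.37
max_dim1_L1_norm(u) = 3.55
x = a + u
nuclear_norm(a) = 1.37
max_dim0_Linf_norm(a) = 0.59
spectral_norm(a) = 0.61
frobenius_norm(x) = 3.54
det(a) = 0.08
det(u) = 0.00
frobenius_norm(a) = 0.82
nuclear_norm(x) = 4.80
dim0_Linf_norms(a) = [0.33, 0.59, 0.45]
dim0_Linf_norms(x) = [1.41, 1.9, 1.61]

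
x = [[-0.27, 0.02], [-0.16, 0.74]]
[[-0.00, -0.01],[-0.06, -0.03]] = x @ [[0.01, 0.02], [-0.08, -0.04]]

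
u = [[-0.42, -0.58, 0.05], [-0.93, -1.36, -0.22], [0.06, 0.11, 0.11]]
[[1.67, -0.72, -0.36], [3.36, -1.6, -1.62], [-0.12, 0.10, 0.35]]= u @ [[-0.51, -2.05, -2.44],[-2.37, 2.68, 2.55],[1.53, -0.63, 1.93]]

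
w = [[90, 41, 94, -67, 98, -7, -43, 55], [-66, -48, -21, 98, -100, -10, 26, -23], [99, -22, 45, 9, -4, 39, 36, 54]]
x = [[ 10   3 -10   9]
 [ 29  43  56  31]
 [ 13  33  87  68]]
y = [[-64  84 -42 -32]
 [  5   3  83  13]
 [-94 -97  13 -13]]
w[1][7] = -23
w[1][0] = -66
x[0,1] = 3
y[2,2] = 13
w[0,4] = 98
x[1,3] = 31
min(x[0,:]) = -10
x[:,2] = [-10, 56, 87]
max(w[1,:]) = 98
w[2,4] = -4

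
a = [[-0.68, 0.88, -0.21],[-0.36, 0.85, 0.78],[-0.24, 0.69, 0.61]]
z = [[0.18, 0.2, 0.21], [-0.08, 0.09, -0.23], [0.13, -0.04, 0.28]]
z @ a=[[-0.24, 0.47, 0.25], [0.08, -0.15, -0.05], [-0.14, 0.27, 0.11]]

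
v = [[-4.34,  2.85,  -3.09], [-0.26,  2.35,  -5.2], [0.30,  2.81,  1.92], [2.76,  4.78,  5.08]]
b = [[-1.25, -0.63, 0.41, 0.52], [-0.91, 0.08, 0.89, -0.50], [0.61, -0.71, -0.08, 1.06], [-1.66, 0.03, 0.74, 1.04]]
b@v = [[7.15, -1.41, 10.57],[2.82, -2.29, 1.56],[0.44, 4.91, 7.04],[10.29, 2.39, 11.68]]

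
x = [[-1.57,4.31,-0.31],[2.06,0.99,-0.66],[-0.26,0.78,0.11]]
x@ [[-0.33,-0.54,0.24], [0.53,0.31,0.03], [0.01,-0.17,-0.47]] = [[2.8,2.24,-0.10],[-0.16,-0.69,0.83],[0.50,0.36,-0.09]]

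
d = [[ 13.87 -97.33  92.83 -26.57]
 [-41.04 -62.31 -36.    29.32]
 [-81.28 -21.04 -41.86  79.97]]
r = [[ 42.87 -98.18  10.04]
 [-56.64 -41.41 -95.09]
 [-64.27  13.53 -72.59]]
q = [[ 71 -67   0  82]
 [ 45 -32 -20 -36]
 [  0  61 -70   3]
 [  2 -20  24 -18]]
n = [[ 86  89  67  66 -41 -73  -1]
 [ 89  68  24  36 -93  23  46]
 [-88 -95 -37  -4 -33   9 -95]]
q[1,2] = -20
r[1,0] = -56.64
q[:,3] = [82, -36, 3, -18]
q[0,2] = 0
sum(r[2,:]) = -123.33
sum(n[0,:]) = 193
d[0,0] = 13.87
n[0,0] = 86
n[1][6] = 46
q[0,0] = 71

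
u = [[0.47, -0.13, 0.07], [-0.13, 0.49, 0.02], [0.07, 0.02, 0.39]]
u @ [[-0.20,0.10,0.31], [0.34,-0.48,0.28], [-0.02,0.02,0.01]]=[[-0.14, 0.11, 0.11], [0.19, -0.25, 0.1], [-0.02, 0.01, 0.03]]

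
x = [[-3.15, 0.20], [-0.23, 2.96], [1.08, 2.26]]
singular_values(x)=[3.78, 3.28]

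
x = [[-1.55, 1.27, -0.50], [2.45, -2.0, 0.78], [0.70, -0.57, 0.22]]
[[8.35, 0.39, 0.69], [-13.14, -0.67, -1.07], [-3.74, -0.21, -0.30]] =x@[[-1.34,-2.22,0.94],[3.94,-0.57,1.63],[-2.53,4.65,-0.15]]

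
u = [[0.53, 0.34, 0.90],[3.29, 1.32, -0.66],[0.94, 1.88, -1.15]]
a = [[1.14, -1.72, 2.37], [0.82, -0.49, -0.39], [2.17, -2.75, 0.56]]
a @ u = [[-2.83, 2.57, -0.56],  [-1.54, -1.10, 1.51],  [-7.37, -1.84, 3.12]]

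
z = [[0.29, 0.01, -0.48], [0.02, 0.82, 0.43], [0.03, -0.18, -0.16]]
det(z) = -0.00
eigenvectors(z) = [[-0.82, -0.98, -0.22], [0.28, 0.13, -0.96], [-0.51, -0.14, 0.18]]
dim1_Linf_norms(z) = [0.48, 0.82, 0.18]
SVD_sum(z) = [[0.02, -0.24, -0.17], [-0.07, 0.74, 0.53], [0.02, -0.19, -0.14]] + [[0.27, 0.25, -0.31], [0.09, 0.08, -0.1], [0.01, 0.01, -0.02]] + [[0.00, -0.00, 0.0], [-0.0, 0.0, -0.0], [-0.00, 0.0, -0.0]]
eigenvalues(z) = [-0.01, 0.22, 0.74]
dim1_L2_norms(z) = [0.56, 0.93, 0.24]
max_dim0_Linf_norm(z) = 0.82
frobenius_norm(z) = 1.11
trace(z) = 0.95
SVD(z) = [[-0.30,-0.95,-0.13], [0.92,-0.32,0.22], [-0.24,-0.05,0.97]] @ diag([0.9884816052525457, 0.5040729102167644, 0.0038232529281143767]) @ [[-0.08, 0.81, 0.59], [-0.56, -0.52, 0.64], [-0.82, 0.28, -0.49]]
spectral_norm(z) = 0.99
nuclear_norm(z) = 1.50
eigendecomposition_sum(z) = [[0.0,-0.01,-0.03], [-0.00,0.0,0.01], [0.0,-0.0,-0.02]] + [[0.27, -0.16, -0.53],[-0.04, 0.02, 0.07],[0.04, -0.02, -0.08]] + [[0.01, 0.18, 0.08], [0.06, 0.8, 0.35], [-0.01, -0.15, -0.07]]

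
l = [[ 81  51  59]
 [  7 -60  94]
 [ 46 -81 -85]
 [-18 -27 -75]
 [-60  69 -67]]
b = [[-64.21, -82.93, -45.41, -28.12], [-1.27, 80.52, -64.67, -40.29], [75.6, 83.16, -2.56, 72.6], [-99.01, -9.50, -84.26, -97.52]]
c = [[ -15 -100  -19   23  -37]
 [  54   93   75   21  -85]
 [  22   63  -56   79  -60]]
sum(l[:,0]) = 56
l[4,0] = -60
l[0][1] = 51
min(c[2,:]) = -60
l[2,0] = 46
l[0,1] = 51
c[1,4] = -85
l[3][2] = -75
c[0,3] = 23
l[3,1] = -27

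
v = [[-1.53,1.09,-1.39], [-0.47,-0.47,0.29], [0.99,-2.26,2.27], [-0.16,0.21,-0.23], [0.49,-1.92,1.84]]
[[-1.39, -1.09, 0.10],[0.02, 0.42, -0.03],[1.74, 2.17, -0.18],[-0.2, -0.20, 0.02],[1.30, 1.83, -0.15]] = v @[[0.31, 0.00, -0.05], [0.12, -0.81, 0.19], [0.75, 0.15, 0.13]]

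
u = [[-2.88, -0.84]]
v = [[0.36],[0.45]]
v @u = [[-1.04, -0.30], [-1.3, -0.38]]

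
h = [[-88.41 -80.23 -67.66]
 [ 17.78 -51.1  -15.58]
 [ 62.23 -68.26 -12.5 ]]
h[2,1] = -68.26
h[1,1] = -51.1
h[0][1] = -80.23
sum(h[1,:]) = -48.9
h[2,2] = -12.5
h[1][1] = -51.1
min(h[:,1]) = -80.23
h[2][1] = -68.26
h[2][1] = -68.26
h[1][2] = -15.58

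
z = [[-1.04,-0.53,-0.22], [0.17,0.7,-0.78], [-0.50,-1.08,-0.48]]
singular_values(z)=[1.71, 0.96, 0.57]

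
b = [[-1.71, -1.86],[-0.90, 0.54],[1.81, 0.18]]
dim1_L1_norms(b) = [3.57, 1.44, 1.99]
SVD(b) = [[-0.82,0.51],[-0.17,-0.66],[0.55,0.55]] @ diag([2.970043684744566, 1.4045072127650045]) @ [[0.86, 0.51], [0.51, -0.86]]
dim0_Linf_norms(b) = [1.81, 1.86]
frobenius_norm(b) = 3.29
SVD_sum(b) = [[-2.08, -1.25],[-0.42, -0.25],[1.41, 0.85]] + [[0.37, -0.61], [-0.48, 0.79], [0.4, -0.67]]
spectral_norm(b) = 2.97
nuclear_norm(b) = 4.37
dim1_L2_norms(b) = [2.53, 1.05, 1.82]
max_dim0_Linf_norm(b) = 1.86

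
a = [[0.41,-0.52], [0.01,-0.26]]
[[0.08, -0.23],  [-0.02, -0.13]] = a@ [[0.28, 0.07],[0.07, 0.49]]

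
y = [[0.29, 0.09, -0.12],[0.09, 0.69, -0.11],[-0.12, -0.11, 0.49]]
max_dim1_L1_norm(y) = 0.89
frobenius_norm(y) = 0.93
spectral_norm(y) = 0.78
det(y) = 0.08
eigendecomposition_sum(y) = [[0.06, 0.18, -0.09], [0.18, 0.57, -0.29], [-0.09, -0.29, 0.15]] + [[0.19, -0.02, 0.08], [-0.02, 0.0, -0.01], [0.08, -0.01, 0.03]] + [[0.04,-0.07,-0.11],  [-0.07,0.12,0.19],  [-0.11,0.19,0.3]]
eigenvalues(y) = [0.78, 0.23, 0.46]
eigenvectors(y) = [[-0.27, -0.92, -0.29], [-0.86, 0.09, 0.51], [0.44, -0.39, 0.81]]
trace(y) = 1.47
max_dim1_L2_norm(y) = 0.7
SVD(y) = [[0.27, 0.29, -0.92], [0.86, -0.51, 0.09], [-0.44, -0.81, -0.39]] @ diag([0.7751647304105123, 0.4640829998240653, 0.23075226976542235]) @ [[0.27, 0.86, -0.44],[0.29, -0.51, -0.81],[-0.92, 0.09, -0.39]]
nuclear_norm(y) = 1.47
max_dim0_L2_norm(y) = 0.7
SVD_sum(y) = [[0.06, 0.18, -0.09], [0.18, 0.57, -0.29], [-0.09, -0.29, 0.15]] + [[0.04, -0.07, -0.11],[-0.07, 0.12, 0.19],[-0.11, 0.19, 0.3]] + [[0.19, -0.02, 0.08], [-0.02, 0.00, -0.01], [0.08, -0.01, 0.03]]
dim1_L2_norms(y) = [0.33, 0.7, 0.52]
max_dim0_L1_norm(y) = 0.89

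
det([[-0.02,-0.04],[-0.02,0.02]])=-0.001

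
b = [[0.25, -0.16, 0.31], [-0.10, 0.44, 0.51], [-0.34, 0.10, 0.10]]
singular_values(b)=[0.72, 0.48, 0.2]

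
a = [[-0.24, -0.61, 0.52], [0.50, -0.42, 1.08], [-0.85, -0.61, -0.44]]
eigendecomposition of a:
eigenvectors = [[(-0.32-0.34j), -0.32+0.34j, (-0.64+0j)], [-0.65+0.00j, -0.65-0.00j, (0.59+0j)], [0.21-0.57j, 0.21+0.57j, 0.49+0.00j]]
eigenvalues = [(-0.51+1.21j), (-0.51-1.21j), (-0.07+0j)]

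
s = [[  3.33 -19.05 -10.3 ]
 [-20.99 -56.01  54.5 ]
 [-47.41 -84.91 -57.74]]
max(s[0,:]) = 3.33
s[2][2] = -57.74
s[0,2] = -10.3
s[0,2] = -10.3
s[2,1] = -84.91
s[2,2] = -57.74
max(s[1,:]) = 54.5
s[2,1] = -84.91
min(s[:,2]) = -57.74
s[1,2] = 54.5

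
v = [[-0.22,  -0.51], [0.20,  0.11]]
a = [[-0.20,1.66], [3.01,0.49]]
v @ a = [[-1.49, -0.62], [0.29, 0.39]]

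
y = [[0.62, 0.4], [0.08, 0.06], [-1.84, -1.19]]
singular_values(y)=[2.31, 0.01]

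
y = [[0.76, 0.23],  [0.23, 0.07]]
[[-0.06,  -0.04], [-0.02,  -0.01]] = y @ [[0.09,0.07],[-0.56,-0.42]]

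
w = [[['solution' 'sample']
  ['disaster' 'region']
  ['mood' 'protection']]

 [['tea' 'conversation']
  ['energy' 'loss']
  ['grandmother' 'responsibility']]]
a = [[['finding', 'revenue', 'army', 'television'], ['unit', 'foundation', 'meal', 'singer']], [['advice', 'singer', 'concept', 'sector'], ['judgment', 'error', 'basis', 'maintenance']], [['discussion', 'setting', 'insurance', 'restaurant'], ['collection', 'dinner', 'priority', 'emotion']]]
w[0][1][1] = 'region'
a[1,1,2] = 'basis'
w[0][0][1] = 'sample'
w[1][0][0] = 'tea'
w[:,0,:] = [['solution', 'sample'], ['tea', 'conversation']]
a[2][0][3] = 'restaurant'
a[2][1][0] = 'collection'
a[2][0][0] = 'discussion'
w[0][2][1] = 'protection'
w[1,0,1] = 'conversation'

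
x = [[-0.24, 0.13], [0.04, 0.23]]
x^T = [[-0.24,0.04], [0.13,0.23]]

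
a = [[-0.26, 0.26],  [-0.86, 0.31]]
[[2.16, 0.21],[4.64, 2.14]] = a@[[-3.77,-3.43], [4.52,-2.61]]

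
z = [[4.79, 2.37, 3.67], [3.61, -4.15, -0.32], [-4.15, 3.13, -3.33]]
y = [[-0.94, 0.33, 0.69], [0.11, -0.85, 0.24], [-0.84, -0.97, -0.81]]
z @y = [[-7.32,-3.99,0.90], [-3.58,5.03,1.75], [7.04,-0.80,0.58]]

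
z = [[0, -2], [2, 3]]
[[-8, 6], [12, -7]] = z @ [[0, 1], [4, -3]]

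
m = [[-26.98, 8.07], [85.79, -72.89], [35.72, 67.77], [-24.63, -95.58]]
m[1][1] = -72.89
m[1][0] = 85.79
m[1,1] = -72.89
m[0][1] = 8.07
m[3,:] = [-24.63, -95.58]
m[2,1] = 67.77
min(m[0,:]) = -26.98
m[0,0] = -26.98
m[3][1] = -95.58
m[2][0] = 35.72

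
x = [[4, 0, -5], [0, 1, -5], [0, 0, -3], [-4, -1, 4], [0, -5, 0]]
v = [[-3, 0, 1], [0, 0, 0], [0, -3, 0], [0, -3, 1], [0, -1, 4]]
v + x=[[1, 0, -4], [0, 1, -5], [0, -3, -3], [-4, -4, 5], [0, -6, 4]]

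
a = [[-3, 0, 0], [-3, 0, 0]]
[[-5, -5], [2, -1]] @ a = [[30, 0, 0], [-3, 0, 0]]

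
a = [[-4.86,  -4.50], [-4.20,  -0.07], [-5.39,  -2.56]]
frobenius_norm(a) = 9.85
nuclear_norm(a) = 12.07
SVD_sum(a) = [[-5.61, -3.16], [-3.22, -1.81], [-5.19, -2.92]] + [[0.75, -1.34], [-0.98, 1.74], [-0.2, 0.36]]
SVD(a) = [[-0.68, 0.6], [-0.39, -0.78], [-0.63, -0.16]] @ diag([9.51782405765397, 2.555626186973228]) @ [[0.87, 0.49], [0.49, -0.87]]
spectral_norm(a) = 9.52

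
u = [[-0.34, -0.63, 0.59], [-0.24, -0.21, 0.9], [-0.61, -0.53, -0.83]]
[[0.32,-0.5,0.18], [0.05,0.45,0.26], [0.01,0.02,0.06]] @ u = [[-0.1,-0.19,-0.41], [-0.28,-0.26,0.22], [-0.04,-0.04,-0.03]]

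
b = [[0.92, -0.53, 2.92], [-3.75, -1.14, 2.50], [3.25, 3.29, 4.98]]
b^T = [[0.92, -3.75, 3.25], [-0.53, -1.14, 3.29], [2.92, 2.5, 4.98]]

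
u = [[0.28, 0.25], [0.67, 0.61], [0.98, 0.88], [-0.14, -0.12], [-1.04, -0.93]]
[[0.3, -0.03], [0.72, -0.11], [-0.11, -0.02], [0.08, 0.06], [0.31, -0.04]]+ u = [[0.58,0.22], [1.39,0.50], [0.87,0.86], [-0.06,-0.06], [-0.73,-0.97]]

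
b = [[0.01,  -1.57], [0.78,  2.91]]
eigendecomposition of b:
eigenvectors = [[-0.95, 0.55], [0.31, -0.84]]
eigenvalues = [0.52, 2.4]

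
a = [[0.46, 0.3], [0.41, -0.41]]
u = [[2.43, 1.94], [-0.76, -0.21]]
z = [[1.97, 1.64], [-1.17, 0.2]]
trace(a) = 0.05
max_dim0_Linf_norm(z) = 1.97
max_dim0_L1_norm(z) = 3.14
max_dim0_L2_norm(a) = 0.62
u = z + a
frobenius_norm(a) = 0.80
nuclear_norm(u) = 3.50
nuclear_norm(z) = 3.55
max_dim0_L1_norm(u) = 3.19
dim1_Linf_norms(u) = [2.43, 0.76]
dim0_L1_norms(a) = [0.87, 0.71]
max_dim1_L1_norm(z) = 3.61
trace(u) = 2.22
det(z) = 2.31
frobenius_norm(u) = 3.21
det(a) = -0.31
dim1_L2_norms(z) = [2.56, 1.19]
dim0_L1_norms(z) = [3.14, 1.84]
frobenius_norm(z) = 2.82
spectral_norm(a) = 0.62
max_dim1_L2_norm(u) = 3.11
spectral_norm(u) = 3.19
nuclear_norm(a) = 1.12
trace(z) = 2.17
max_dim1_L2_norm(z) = 2.56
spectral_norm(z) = 2.69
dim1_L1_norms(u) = [4.37, 0.97]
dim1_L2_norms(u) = [3.11, 0.79]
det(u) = 0.96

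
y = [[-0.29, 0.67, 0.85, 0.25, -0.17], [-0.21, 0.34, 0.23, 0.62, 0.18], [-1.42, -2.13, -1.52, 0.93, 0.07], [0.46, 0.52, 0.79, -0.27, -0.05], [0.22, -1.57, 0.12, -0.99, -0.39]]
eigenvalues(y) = [(-1.12+0.51j), (-1.12-0.51j), (0.05+0.75j), (0.05-0.75j), 0j]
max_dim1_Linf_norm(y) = 2.13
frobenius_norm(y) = 4.07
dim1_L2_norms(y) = [1.16, 0.79, 3.12, 1.09, 1.91]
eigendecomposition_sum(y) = [[(-0.09+1.35j), 0.29+0.45j, 0.36+0.38j, (-0.03-1.16j), (-0.13-0j)],  [(0.01-0.04j), (-0.01-0.02j), -0.01-0.01j, (-0+0.04j), 0.00+0.00j],  [(-0.82-1.42j), -0.59-0.26j, (-0.62-0.14j), (0.81+1.14j), 0.13-0.09j],  [0.30+0.84j, 0.29+0.20j, (0.32+0.14j), -0.32-0.69j, -0.08+0.03j],  [(-0.02+0.86j), 0.19+0.28j, (0.24+0.23j), (-0.05-0.73j), -0.08+0.00j]] + [[-0.09-1.35j,0.29-0.45j,(0.36-0.38j),-0.03+1.16j,-0.13+0.00j], [0.01+0.04j,-0.01+0.02j,(-0.01+0.01j),-0.00-0.04j,-0j], [-0.82+1.42j,-0.59+0.26j,-0.62+0.14j,(0.81-1.14j),0.13+0.09j], [0.30-0.84j,(0.29-0.2j),(0.32-0.14j),-0.32+0.69j,-0.08-0.03j], [(-0.02-0.86j),0.19-0.28j,0.24-0.23j,-0.05+0.73j,-0.08-0.00j]] + [[-0.06-0.00j, (0.05+0.19j), (0.06+0.01j), (0.16+0.02j), (0.04+0.01j)], [(-0.11+0.02j), (0.18+0.35j), (0.13-0.01j), (0.31-0.02j), 0.09-0.01j], [(0.11-0.11j), -0.48-0.27j, (-0.14+0.1j), (-0.35+0.26j), -0.09+0.08j], [-0.07-0.03j, -0.03+0.27j, (0.08+0.04j), 0.19+0.11j, 0.05+0.03j], [(0.13-0.25j), (-0.98-0.18j), -0.18+0.26j, (-0.44+0.65j), (-0.11+0.18j)]] + [[-0.06+0.00j, 0.05-0.19j, 0.06-0.01j, 0.16-0.02j, (0.04-0.01j)], [-0.11-0.02j, 0.18-0.35j, 0.13+0.01j, 0.31+0.02j, 0.09+0.01j], [0.11+0.11j, -0.48+0.27j, (-0.14-0.1j), (-0.35-0.26j), -0.09-0.08j], [-0.07+0.03j, (-0.03-0.27j), (0.08-0.04j), (0.19-0.11j), (0.05-0.03j)], [(0.13+0.25j), (-0.98+0.18j), (-0.18-0.26j), -0.44-0.65j, -0.11-0.18j]] + [[-0.00-0.00j, -0.00-0.00j, -0j, 0.00+0.00j, (-0+0j)], [0j, 0.00+0.00j, (-0+0j), -0.00-0.00j, 0.00-0.00j], [0.00+0.00j, 0.00+0.00j, (-0+0j), -0.00-0.00j, -0j], [-0.00-0.00j, (-0-0j), -0j, 0j, (-0+0j)], [0.00+0.00j, 0.00+0.00j, -0.00+0.00j, (-0.01-0j), 0.00-0.00j]]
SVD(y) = [[0.23, -0.22, 0.82, 0.48, 0.03],[0.06, -0.35, 0.30, -0.73, 0.50],[-0.89, -0.28, 0.22, -0.04, -0.29],[0.29, 0.15, 0.26, -0.47, -0.78],[-0.26, 0.85, 0.35, -0.11, 0.26]] @ diag([3.4500878006782485, 1.9486343254775422, 0.8760553726805226, 0.2888612890374247, 0.0021384281681858116]) @ [[0.37, 0.76, 0.51, -0.16, -0.00], [0.40, -0.48, 0.19, -0.73, -0.20], [-0.47, -0.26, 0.78, 0.19, -0.25], [-0.56, 0.35, -0.27, -0.47, -0.52], [-0.41, 0.02, 0.13, -0.43, 0.79]]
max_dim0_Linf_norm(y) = 2.13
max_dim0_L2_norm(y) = 2.8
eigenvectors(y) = [[(0.46+0.31j), (0.46-0.31j), -0.07-0.14j, -0.07+0.14j, (-0.41+0j)], [-0.01-0.01j, (-0.01+0.01j), -0.19-0.25j, (-0.19+0.25j), (0.02+0j)], [-0.66+0.00j, (-0.66-0j), (0.41+0.14j), 0.41-0.14j, (0.13+0j)], [(0.36+0.07j), (0.36-0.07j), (-0.02-0.22j), -0.02+0.22j, -0.43+0.00j], [(0.3+0.18j), 0.30-0.18j, (0.8+0j), 0.80-0.00j, (0.8+0j)]]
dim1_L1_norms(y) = [2.23, 1.58, 6.07, 2.09, 3.29]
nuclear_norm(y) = 6.57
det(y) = 0.00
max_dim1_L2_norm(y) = 3.12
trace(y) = -2.13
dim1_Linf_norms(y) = [0.85, 0.62, 2.13, 0.79, 1.57]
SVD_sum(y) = [[0.29, 0.61, 0.41, -0.13, -0.0], [0.07, 0.15, 0.10, -0.03, -0.00], [-1.12, -2.34, -1.57, 0.49, 0.00], [0.37, 0.77, 0.52, -0.16, -0.0], [-0.33, -0.68, -0.46, 0.14, 0.00]] + [[-0.17, 0.2, -0.08, 0.31, 0.08], [-0.28, 0.33, -0.13, 0.50, 0.14], [-0.22, 0.26, -0.11, 0.39, 0.11], [0.12, -0.14, 0.06, -0.22, -0.06], [0.67, -0.8, 0.32, -1.21, -0.33]] + [[-0.33, -0.19, 0.56, 0.14, -0.18], [-0.12, -0.07, 0.21, 0.05, -0.07], [-0.09, -0.05, 0.15, 0.04, -0.05], [-0.11, -0.06, 0.18, 0.04, -0.06], [-0.14, -0.08, 0.24, 0.06, -0.08]] + [[-0.08, 0.05, -0.04, -0.07, -0.07], [0.12, -0.07, 0.06, 0.10, 0.11], [0.01, -0.0, 0.00, 0.01, 0.01], [0.08, -0.05, 0.04, 0.06, 0.07], [0.02, -0.01, 0.01, 0.02, 0.02]] + [[-0.00, 0.00, 0.00, -0.0, 0.0], [-0.00, 0.00, 0.00, -0.00, 0.00], [0.00, -0.0, -0.00, 0.0, -0.00], [0.0, -0.0, -0.0, 0.00, -0.00], [-0.0, 0.0, 0.00, -0.00, 0.00]]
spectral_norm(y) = 3.45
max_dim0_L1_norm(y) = 5.23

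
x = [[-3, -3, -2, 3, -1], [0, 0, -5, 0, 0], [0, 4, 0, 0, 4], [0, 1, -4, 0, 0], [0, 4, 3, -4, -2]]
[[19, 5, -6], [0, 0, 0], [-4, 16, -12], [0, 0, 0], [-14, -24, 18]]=x @ [[-2, 1, 0], [0, 0, 0], [0, 0, 0], [4, 4, -3], [-1, 4, -3]]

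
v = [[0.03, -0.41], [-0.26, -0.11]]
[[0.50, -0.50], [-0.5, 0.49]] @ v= [[0.15, -0.15], [-0.14, 0.15]]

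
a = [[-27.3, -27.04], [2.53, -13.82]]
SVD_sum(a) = [[-25.43,-28.7], [-5.75,-6.49]] + [[-1.87, 1.66],[8.28, -7.33]]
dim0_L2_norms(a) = [27.42, 30.37]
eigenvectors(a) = [[0.96+0.00j, 0.96-0.00j],[(-0.24-0.17j), -0.24+0.17j]]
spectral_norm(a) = 39.31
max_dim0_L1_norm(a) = 40.86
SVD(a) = [[-0.98, -0.22], [-0.22, 0.98]] @ diag([39.31025407505081, 11.33793740302667]) @ [[0.66, 0.75],[0.75, -0.66]]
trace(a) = -41.12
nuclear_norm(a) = 50.65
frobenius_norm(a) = 40.91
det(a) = 445.70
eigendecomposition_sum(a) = [[-13.65-12.06j, (-13.52-57.98j)], [(1.26+5.43j), -6.91+16.85j]] + [[(-13.65+12.06j), (-13.52+57.98j)], [1.26-5.43j, -6.91-16.85j]]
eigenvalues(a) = [(-20.56+4.79j), (-20.56-4.79j)]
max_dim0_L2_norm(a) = 30.37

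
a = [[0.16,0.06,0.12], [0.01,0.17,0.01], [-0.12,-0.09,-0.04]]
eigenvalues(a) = [(0.06+0.07j), (0.06-0.07j), (0.17+0j)]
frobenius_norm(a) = 0.31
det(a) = 0.00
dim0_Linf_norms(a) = [0.16, 0.17, 0.12]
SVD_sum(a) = [[0.13, 0.12, 0.08], [0.08, 0.07, 0.05], [-0.1, -0.09, -0.06]] + [[0.04, -0.06, 0.03],[-0.06, 0.1, -0.04],[-0.00, 0.0, -0.00]] + [[-0.01, 0.0, 0.01],[-0.00, 0.0, 0.01],[-0.02, 0.00, 0.02]]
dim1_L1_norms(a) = [0.34, 0.19, 0.25]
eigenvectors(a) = [[0.71+0.00j, (0.71-0j), (0.09+0j)], [(0.01-0.03j), (0.01+0.03j), 0.89+0.00j], [-0.58+0.40j, -0.58-0.40j, -0.44+0.00j]]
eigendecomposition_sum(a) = [[(0.08-0.01j), 0.02-0.03j, (0.06-0.06j)], [-0j, -0.00-0.00j, (-0-0j)], [(-0.06+0.06j), (-0+0.03j), -0.02+0.08j]] + [[(0.08+0.01j), (0.02+0.03j), 0.06+0.06j], [0j, (-0+0j), -0.00+0.00j], [(-0.06-0.06j), -0.00-0.03j, (-0.02-0.08j)]] + [[-0j, (0.02-0j), -0j], [(0.01-0j), (0.17-0j), (0.01-0j)], [-0.00+0.00j, (-0.09+0j), -0.01+0.00j]]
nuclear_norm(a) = 0.45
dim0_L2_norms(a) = [0.2, 0.2, 0.13]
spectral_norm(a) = 0.27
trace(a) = 0.29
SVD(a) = [[-0.72,0.50,0.49], [-0.42,-0.87,0.27], [0.56,-0.01,0.83]] @ diag([0.2723808345627338, 0.14651895194655792, 0.03377688090086058]) @ [[-0.68, -0.6, -0.41], [0.49, -0.80, 0.35], [-0.54, 0.04, 0.84]]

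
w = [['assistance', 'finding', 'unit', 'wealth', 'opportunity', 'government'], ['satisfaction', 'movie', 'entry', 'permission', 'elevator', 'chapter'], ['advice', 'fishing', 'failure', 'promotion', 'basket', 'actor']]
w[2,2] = 'failure'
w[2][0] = 'advice'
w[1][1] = 'movie'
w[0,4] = 'opportunity'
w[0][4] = 'opportunity'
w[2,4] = 'basket'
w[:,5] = ['government', 'chapter', 'actor']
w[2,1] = 'fishing'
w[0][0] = 'assistance'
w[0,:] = ['assistance', 'finding', 'unit', 'wealth', 'opportunity', 'government']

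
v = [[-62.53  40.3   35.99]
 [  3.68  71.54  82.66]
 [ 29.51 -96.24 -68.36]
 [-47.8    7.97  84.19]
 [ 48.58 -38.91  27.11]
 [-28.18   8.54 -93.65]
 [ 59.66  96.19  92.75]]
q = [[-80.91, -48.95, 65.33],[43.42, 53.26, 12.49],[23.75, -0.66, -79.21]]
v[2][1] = -96.24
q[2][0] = 23.75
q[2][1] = -0.66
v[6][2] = 92.75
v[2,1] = -96.24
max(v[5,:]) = 8.54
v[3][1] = 7.97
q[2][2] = -79.21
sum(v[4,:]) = 36.78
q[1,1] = 53.26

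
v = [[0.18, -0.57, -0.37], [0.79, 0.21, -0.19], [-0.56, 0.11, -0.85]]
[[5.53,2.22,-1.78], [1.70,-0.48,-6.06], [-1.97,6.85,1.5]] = v @ [[3.89,  -2.15,  -6.84], [-7.67,  -0.25,  -0.75], [-1.24,  -6.67,  2.64]]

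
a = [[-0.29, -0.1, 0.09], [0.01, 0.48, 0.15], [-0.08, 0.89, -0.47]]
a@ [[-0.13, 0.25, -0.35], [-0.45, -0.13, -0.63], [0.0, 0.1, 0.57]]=[[0.08, -0.05, 0.22], [-0.22, -0.04, -0.22], [-0.39, -0.18, -0.8]]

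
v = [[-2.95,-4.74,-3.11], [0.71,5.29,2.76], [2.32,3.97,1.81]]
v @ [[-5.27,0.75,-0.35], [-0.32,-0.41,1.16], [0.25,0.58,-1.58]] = [[16.29, -2.07, 0.45],[-4.74, -0.04, 1.53],[-13.04, 1.16, 0.93]]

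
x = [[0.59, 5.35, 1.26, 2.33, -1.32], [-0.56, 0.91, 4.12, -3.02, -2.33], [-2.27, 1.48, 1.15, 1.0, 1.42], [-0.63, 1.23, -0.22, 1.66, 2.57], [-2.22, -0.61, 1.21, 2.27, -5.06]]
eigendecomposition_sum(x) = [[-0.15-0.00j, -0.01+0.00j, 0.15-0.00j, (0.22-0j), -0.70+0.00j], [(-0.32-0j), -0.03+0.00j, 0.32-0.00j, (0.46-0j), (-1.48+0j)], [(0.19+0j), (0.02-0j), -0.18+0.00j, (-0.26+0j), (0.85-0j)], [(0.42+0j), (0.03-0j), (-0.41+0j), -0.60+0.00j, 1.94-0.00j], [-1.21-0.00j, -0.10+0.00j, (1.18-0j), (1.71-0j), -5.53+0.00j]] + [[(-0.39+0j), 0.85-0.00j, -1.06-0.00j, 1.33+0.00j, (0.12-0j)],[0.31-0.00j, -0.68+0.00j, 0.85+0.00j, (-1.06-0j), (-0.1+0j)],[(-0.4+0j), (0.88-0j), -1.10-0.00j, 1.37+0.00j, (0.13-0j)],[(-0.17+0j), 0.38-0.00j, (-0.48-0j), (0.6+0j), (0.06-0j)],[-0.06+0.00j, (0.13-0j), (-0.16-0j), 0.20+0.00j, 0.02-0.00j]] + [[0.57+1.43j, (2.27-0.5j), (1.13-2.62j), 0.31+1.86j, -0.40+0.20j], [-0.33+0.54j, (0.72+0.62j), (1.14-0.28j), -0.53+0.56j, (-0.16-0.08j)], [-0.93+0.45j, 0.44+1.49j, 1.81+0.63j, -1.23+0.29j, (-0.15-0.26j)], [(-0.33+0.44j), (0.58+0.6j), (1.01-0.14j), -0.51+0.44j, (-0.13-0.08j)], [(-0.42-0.09j), -0.24+0.60j, (0.43+0.67j), -0.48-0.22j, (0.02-0.12j)]] + [[(0.57-1.43j), 2.27+0.50j, 1.13+2.62j, (0.31-1.86j), -0.40-0.20j],[(-0.33-0.54j), 0.72-0.62j, (1.14+0.28j), -0.53-0.56j, -0.16+0.08j],[-0.93-0.45j, 0.44-1.49j, 1.81-0.63j, -1.23-0.29j, -0.15+0.26j],[(-0.33-0.44j), 0.58-0.60j, 1.01+0.14j, -0.51-0.44j, -0.13+0.08j],[(-0.42+0.09j), (-0.24-0.6j), (0.43-0.67j), -0.48+0.22j, 0.02+0.12j]] + [[-0.01-0.00j, -0.02-0.00j, -0.09+0.00j, (0.17-0j), (0.05-0j)], [(0.11+0j), 0.17+0.00j, 0.68-0.00j, (-1.35+0j), (-0.43+0j)], [(-0.19-0j), (-0.3-0j), (-1.18+0j), 2.35-0.00j, (0.74-0j)], [(-0.22-0j), (-0.34-0j), -1.35+0.00j, 2.68-0.00j, (0.85-0j)], [(-0.11-0j), -0.17-0.00j, (-0.66+0j), 1.31-0.00j, (0.42-0j)]]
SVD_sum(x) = [[-0.78, 1.32, 1.86, 0.43, -2.76], [-0.82, 1.40, 1.97, 0.46, -2.92], [-0.13, 0.23, 0.32, 0.08, -0.48], [0.27, -0.45, -0.64, -0.15, 0.95], [-1.03, 1.76, 2.47, 0.58, -3.68]] + [[0.06, 3.53, -0.29, 2.38, 1.85],[-0.03, -1.55, 0.13, -1.05, -0.81],[0.03, 1.59, -0.13, 1.08, 0.84],[0.03, 2.13, -0.17, 1.44, 1.12],[-0.02, -1.07, 0.09, -0.73, -0.56]] + [[0.1, 0.17, 0.24, -0.35, 0.16], [0.72, 1.23, 1.76, -2.53, 1.17], [0.07, 0.13, 0.18, -0.26, 0.12], [-0.03, -0.05, -0.07, 0.11, -0.05], [-0.67, -1.13, -1.62, 2.33, -1.07]] + [[1.23, 0.32, -0.53, -0.12, -0.57], [-0.49, -0.13, 0.21, 0.05, 0.23], [-2.12, -0.55, 0.92, 0.21, 0.98], [-1.06, -0.28, 0.46, 0.11, 0.49], [-0.53, -0.14, 0.23, 0.05, 0.25]] + [[-0.02,0.01,-0.02,-0.02,-0.01], [0.05,-0.04,0.06,0.05,0.02], [-0.11,0.08,-0.14,-0.11,-0.04], [0.16,-0.12,0.21,0.16,0.06], [0.03,-0.02,0.04,0.03,0.01]]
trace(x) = -0.75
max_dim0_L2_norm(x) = 6.43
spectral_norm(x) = 7.42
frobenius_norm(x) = 11.44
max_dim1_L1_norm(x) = 11.37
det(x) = 329.12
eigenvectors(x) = [[(0.11+0j), (-0.58+0j), (0.74+0j), (0.74-0j), 0.04+0.00j], [0.24+0.00j, 0.47+0.00j, (0.18+0.24j), 0.18-0.24j, (-0.33+0j)], [-0.14+0.00j, (-0.6+0j), 0.03+0.50j, 0.03-0.50j, (0.58+0j)], [(-0.32+0j), -0.26+0.00j, 0.14+0.23j, 0.14-0.23j, 0.66+0.00j], [0.90+0.00j, -0.09+0.00j, -0.12+0.17j, (-0.12-0.17j), 0.33+0.00j]]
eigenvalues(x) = [(-6.49+0j), (-1.55+0j), (2.61+3j), (2.61-3j), (2.07+0j)]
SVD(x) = [[0.50, 0.73, -0.10, 0.44, 0.09], [0.53, -0.32, -0.73, -0.18, -0.24], [0.09, 0.33, -0.07, -0.77, 0.54], [-0.17, 0.44, 0.03, -0.38, -0.79], [0.66, -0.22, 0.67, -0.19, -0.15]] @ diag([7.416607646545577, 6.338836754728032, 4.921206369956635, 3.3664732516095, 0.42256990499401126]) @ [[-0.21, 0.36, 0.5, 0.12, -0.75], [0.01, 0.76, -0.06, 0.51, 0.40], [-0.20, -0.34, -0.49, 0.71, -0.32], [0.82, 0.21, -0.35, -0.08, -0.38], [-0.49, 0.37, -0.61, -0.47, -0.17]]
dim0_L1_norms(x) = [6.27, 9.58, 7.96, 10.28, 12.7]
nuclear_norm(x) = 22.47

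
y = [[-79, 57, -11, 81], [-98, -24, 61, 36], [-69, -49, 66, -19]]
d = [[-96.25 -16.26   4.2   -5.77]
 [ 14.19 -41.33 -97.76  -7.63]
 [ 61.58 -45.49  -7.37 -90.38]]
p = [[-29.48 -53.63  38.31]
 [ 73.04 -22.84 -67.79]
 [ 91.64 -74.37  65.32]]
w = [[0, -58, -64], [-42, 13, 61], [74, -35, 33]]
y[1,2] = 61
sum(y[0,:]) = 48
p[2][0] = 91.64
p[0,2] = 38.31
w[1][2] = 61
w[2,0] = 74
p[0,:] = [-29.48, -53.63, 38.31]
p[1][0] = 73.04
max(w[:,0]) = 74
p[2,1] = -74.37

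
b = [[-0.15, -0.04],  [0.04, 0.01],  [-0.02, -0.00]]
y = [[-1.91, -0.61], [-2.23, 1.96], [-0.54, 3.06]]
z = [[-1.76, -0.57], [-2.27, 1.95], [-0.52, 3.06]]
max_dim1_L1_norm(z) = 4.22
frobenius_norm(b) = 0.16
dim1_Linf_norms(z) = [1.76, 2.27, 3.06]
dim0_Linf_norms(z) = [2.27, 3.06]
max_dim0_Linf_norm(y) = 3.06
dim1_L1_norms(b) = [0.19, 0.05, 0.02]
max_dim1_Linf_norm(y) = 3.06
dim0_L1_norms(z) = [4.55, 5.58]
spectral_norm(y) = 4.08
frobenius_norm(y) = 4.74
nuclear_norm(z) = 6.40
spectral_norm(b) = 0.16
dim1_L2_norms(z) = [1.85, 2.99, 3.1]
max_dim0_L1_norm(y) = 5.63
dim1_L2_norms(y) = [2.01, 2.97, 3.11]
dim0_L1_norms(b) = [0.21, 0.05]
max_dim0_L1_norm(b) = 0.21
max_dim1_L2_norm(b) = 0.16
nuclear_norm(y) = 6.50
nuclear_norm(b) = 0.17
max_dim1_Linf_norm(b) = 0.15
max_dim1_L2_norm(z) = 3.1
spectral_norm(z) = 4.07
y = z + b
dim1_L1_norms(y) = [2.52, 4.19, 3.6]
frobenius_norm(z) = 4.69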